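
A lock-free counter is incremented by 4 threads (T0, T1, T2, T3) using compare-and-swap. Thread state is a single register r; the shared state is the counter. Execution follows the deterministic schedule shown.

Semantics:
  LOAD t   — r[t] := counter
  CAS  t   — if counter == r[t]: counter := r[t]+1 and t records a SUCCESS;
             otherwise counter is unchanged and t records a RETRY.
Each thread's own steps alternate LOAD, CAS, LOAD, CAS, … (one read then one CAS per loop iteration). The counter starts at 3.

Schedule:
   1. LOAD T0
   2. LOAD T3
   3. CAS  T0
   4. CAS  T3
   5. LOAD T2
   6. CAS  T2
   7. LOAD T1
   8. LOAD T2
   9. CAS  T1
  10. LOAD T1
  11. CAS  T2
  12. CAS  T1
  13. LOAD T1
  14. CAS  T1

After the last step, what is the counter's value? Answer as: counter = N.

counter = 8

   1) LOAD T0:  M=3  r_T0=3
   2) LOAD T3:  M=3  r_T3=3
   3) CAS  T0:  M=4  r_T0=3 ✓
   4) CAS  T3:  M=4  r_T3=3 ✗
   5) LOAD T2:  M=4  r_T2=4
   6) CAS  T2:  M=5  r_T2=4 ✓
   7) LOAD T1:  M=5  r_T1=5
   8) LOAD T2:  M=5  r_T2=5
   9) CAS  T1:  M=6  r_T1=5 ✓
  10) LOAD T1:  M=6  r_T1=6
  11) CAS  T2:  M=6  r_T2=5 ✗
  12) CAS  T1:  M=7  r_T1=6 ✓
  13) LOAD T1:  M=7  r_T1=7
  14) CAS  T1:  M=8  r_T1=7 ✓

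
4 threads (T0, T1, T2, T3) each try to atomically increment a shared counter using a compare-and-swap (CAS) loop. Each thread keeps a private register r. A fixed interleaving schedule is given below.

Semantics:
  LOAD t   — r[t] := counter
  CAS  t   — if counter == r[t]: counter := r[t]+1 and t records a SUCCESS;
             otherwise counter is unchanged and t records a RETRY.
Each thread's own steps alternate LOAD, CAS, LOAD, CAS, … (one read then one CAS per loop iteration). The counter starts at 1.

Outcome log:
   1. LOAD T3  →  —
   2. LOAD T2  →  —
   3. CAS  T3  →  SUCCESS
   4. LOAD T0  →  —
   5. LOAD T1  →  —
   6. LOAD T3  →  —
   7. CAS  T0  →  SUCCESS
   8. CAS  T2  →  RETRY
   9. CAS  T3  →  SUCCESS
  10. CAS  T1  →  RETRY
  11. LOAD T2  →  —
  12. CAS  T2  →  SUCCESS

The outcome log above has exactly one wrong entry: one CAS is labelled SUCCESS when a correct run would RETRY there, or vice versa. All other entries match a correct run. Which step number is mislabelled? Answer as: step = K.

Reference trace:
#1 T3 reads 1
#2 T2 reads 1
#3 T3 CAS(1→2) writes; counter now 2
#4 T0 reads 2
#5 T1 reads 2
#6 T3 reads 2
#7 T0 CAS(2→3) writes; counter now 3
#8 T2 CAS(1→2) fails; counter now 3
#9 T3 CAS(2→3) fails; counter now 3
#10 T1 CAS(2→3) fails; counter now 3
#11 T2 reads 3
#12 T2 CAS(3→4) writes; counter now 4
Flip is step 9.

step = 9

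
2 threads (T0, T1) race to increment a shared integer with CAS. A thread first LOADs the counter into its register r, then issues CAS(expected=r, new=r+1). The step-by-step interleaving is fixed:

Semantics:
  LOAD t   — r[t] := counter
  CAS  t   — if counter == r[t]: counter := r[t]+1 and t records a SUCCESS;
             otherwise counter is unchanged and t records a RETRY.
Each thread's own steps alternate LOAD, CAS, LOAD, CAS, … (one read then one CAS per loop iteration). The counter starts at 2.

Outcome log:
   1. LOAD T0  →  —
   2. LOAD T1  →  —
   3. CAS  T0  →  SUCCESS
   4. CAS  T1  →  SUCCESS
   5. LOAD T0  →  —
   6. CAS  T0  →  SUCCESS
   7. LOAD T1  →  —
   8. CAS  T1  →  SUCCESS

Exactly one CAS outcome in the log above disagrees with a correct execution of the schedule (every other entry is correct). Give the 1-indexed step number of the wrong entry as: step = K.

step = 4

Reference trace:
#1 T0 reads 2
#2 T1 reads 2
#3 T0 CAS(2→3) writes; counter now 3
#4 T1 CAS(2→3) fails; counter now 3
#5 T0 reads 3
#6 T0 CAS(3→4) writes; counter now 4
#7 T1 reads 4
#8 T1 CAS(4→5) writes; counter now 5
Flip is step 4.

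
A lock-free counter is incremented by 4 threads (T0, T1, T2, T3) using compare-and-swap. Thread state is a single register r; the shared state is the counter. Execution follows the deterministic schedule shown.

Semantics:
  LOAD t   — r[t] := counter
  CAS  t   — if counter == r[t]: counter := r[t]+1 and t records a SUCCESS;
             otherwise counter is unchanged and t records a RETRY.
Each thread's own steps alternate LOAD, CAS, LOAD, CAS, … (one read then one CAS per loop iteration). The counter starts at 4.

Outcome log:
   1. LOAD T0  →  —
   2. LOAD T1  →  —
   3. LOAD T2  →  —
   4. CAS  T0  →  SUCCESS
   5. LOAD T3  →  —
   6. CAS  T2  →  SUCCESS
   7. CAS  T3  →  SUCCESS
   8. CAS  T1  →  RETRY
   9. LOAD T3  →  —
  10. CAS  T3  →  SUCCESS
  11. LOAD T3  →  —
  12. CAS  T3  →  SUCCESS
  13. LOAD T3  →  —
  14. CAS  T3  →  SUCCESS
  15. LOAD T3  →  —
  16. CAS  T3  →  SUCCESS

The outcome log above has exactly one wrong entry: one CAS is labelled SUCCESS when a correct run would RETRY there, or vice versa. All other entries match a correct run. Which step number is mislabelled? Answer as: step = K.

Reference trace:
   1) LOAD T0:  M=4  r_T0=4
   2) LOAD T1:  M=4  r_T1=4
   3) LOAD T2:  M=4  r_T2=4
   4) CAS  T0:  M=5  r_T0=4 ✓
   5) LOAD T3:  M=5  r_T3=5
   6) CAS  T2:  M=5  r_T2=4 ✗
   7) CAS  T3:  M=6  r_T3=5 ✓
   8) CAS  T1:  M=6  r_T1=4 ✗
   9) LOAD T3:  M=6  r_T3=6
  10) CAS  T3:  M=7  r_T3=6 ✓
  11) LOAD T3:  M=7  r_T3=7
  12) CAS  T3:  M=8  r_T3=7 ✓
  13) LOAD T3:  M=8  r_T3=8
  14) CAS  T3:  M=9  r_T3=8 ✓
  15) LOAD T3:  M=9  r_T3=9
  16) CAS  T3:  M=10  r_T3=9 ✓
Log disagrees first at step 6.

step = 6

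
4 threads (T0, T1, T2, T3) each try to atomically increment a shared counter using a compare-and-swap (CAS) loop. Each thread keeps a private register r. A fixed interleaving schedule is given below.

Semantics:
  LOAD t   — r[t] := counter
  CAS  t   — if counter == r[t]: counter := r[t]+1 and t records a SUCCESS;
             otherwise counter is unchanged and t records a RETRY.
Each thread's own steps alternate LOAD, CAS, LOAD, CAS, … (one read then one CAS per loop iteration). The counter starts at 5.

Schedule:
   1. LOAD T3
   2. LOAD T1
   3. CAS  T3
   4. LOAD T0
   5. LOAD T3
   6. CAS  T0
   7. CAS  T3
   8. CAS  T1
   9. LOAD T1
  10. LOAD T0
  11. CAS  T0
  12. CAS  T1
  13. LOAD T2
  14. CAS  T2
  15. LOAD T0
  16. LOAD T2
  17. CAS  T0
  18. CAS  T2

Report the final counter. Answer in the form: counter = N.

#1 T3 reads 5
#2 T1 reads 5
#3 T3 CAS(5→6) writes; counter now 6
#4 T0 reads 6
#5 T3 reads 6
#6 T0 CAS(6→7) writes; counter now 7
#7 T3 CAS(6→7) fails; counter now 7
#8 T1 CAS(5→6) fails; counter now 7
#9 T1 reads 7
#10 T0 reads 7
#11 T0 CAS(7→8) writes; counter now 8
#12 T1 CAS(7→8) fails; counter now 8
#13 T2 reads 8
#14 T2 CAS(8→9) writes; counter now 9
#15 T0 reads 9
#16 T2 reads 9
#17 T0 CAS(9→10) writes; counter now 10
#18 T2 CAS(9→10) fails; counter now 10

counter = 10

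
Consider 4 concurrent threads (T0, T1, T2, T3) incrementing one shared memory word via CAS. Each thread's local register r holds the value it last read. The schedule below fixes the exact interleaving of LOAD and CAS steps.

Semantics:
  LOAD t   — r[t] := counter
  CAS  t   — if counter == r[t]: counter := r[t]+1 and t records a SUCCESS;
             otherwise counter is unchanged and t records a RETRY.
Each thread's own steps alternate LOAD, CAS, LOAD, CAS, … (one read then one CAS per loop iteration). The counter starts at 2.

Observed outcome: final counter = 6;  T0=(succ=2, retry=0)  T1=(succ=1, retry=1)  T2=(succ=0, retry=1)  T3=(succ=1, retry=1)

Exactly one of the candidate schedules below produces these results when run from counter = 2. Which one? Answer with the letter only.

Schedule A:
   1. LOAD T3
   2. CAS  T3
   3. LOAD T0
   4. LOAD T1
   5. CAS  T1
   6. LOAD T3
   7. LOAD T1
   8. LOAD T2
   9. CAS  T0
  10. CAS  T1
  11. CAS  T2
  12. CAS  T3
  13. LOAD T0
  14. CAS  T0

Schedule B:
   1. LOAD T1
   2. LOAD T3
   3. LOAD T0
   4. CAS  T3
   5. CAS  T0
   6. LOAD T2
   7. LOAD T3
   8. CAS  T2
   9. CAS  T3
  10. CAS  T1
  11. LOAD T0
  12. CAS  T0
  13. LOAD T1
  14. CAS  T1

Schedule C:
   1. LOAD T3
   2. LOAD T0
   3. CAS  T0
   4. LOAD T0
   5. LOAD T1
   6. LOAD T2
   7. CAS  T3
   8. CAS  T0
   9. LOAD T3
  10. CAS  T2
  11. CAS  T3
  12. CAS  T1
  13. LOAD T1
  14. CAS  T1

C

Tracing schedule C:
#1 T3 reads 2
#2 T0 reads 2
#3 T0 CAS(2→3) writes; counter now 3
#4 T0 reads 3
#5 T1 reads 3
#6 T2 reads 3
#7 T3 CAS(2→3) fails; counter now 3
#8 T0 CAS(3→4) writes; counter now 4
#9 T3 reads 4
#10 T2 CAS(3→4) fails; counter now 4
#11 T3 CAS(4→5) writes; counter now 5
#12 T1 CAS(3→4) fails; counter now 5
#13 T1 reads 5
#14 T1 CAS(5→6) writes; counter now 6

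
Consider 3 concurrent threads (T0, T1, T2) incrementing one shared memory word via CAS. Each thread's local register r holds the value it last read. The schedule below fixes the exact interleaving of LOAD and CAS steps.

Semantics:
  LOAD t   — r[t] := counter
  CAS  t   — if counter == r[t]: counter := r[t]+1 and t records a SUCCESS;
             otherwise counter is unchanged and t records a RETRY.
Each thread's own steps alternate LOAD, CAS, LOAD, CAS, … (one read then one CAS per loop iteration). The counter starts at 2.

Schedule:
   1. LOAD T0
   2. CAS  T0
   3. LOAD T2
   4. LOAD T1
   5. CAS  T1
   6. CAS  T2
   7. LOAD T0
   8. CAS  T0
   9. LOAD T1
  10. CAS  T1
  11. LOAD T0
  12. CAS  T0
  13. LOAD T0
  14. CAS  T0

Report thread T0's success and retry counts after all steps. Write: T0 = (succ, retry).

#1 T0 reads 2
#2 T0 CAS(2→3) writes; counter now 3
#3 T2 reads 3
#4 T1 reads 3
#5 T1 CAS(3→4) writes; counter now 4
#6 T2 CAS(3→4) fails; counter now 4
#7 T0 reads 4
#8 T0 CAS(4→5) writes; counter now 5
#9 T1 reads 5
#10 T1 CAS(5→6) writes; counter now 6
#11 T0 reads 6
#12 T0 CAS(6→7) writes; counter now 7
#13 T0 reads 7
#14 T0 CAS(7→8) writes; counter now 8

T0 = (4, 0)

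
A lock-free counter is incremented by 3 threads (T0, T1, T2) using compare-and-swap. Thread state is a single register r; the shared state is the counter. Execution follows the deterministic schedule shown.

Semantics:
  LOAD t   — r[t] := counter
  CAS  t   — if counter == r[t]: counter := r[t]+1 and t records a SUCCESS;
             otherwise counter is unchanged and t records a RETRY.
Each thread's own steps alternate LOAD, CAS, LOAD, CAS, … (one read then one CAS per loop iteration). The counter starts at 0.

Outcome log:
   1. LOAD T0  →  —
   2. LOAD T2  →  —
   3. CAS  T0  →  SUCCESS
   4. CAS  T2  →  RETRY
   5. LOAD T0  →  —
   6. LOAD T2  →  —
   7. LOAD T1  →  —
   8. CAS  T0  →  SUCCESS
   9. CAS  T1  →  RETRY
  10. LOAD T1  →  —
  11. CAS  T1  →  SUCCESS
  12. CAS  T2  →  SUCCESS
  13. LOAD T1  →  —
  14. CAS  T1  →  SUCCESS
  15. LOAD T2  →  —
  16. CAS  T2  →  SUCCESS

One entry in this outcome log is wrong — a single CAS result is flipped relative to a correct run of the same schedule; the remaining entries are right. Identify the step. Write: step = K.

step = 12

Correct run:
T0 LOAD — after: cnt=0, r=0 — load
T2 LOAD — after: cnt=0, r=0 — load
T0 CAS — after: cnt=1, r=0 — ok
T2 CAS — after: cnt=1, r=0 — retry
T0 LOAD — after: cnt=1, r=1 — load
T2 LOAD — after: cnt=1, r=1 — load
T1 LOAD — after: cnt=1, r=1 — load
T0 CAS — after: cnt=2, r=1 — ok
T1 CAS — after: cnt=2, r=1 — retry
T1 LOAD — after: cnt=2, r=2 — load
T1 CAS — after: cnt=3, r=2 — ok
T2 CAS — after: cnt=3, r=1 — retry
T1 LOAD — after: cnt=3, r=3 — load
T1 CAS — after: cnt=4, r=3 — ok
T2 LOAD — after: cnt=4, r=4 — load
T2 CAS — after: cnt=5, r=4 — ok
Log disagrees first at step 12.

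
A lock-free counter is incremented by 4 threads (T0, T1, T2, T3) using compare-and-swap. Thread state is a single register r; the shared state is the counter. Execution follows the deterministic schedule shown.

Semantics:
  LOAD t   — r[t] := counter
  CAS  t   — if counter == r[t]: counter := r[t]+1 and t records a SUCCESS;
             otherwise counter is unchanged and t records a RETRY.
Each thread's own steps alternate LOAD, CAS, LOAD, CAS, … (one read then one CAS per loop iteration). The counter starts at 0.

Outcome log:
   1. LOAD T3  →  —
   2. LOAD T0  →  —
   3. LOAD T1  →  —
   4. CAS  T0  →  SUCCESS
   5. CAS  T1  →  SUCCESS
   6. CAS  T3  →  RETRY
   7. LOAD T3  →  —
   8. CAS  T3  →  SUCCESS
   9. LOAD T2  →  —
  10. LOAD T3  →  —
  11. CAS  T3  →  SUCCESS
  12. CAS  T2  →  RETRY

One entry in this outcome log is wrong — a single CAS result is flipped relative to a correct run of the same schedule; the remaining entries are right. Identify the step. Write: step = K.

step = 5

Reference trace:
step 1: T3 LOAD ⇒ load; ctr=0 reg=0
step 2: T0 LOAD ⇒ load; ctr=0 reg=0
step 3: T1 LOAD ⇒ load; ctr=0 reg=0
step 4: T0 CAS ⇒ ok; ctr=1 reg=0
step 5: T1 CAS ⇒ retry; ctr=1 reg=0
step 6: T3 CAS ⇒ retry; ctr=1 reg=0
step 7: T3 LOAD ⇒ load; ctr=1 reg=1
step 8: T3 CAS ⇒ ok; ctr=2 reg=1
step 9: T2 LOAD ⇒ load; ctr=2 reg=2
step 10: T3 LOAD ⇒ load; ctr=2 reg=2
step 11: T3 CAS ⇒ ok; ctr=3 reg=2
step 12: T2 CAS ⇒ retry; ctr=3 reg=2
Log disagrees first at step 5.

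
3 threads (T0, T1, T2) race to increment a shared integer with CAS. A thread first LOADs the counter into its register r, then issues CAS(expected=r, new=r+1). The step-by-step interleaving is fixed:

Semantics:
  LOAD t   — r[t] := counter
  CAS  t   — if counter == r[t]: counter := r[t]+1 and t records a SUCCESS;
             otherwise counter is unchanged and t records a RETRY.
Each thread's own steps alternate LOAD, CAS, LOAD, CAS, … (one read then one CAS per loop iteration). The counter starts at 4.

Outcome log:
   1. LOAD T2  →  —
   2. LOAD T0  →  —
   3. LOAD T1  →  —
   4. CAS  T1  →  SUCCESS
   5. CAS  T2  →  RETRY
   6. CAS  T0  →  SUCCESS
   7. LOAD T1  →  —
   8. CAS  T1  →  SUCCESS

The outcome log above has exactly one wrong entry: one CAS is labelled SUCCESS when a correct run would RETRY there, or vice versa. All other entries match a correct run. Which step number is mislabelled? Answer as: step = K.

step = 6

Re-executing:
#1 T2 reads 4
#2 T0 reads 4
#3 T1 reads 4
#4 T1 CAS(4→5) writes; counter now 5
#5 T2 CAS(4→5) fails; counter now 5
#6 T0 CAS(4→5) fails; counter now 5
#7 T1 reads 5
#8 T1 CAS(5→6) writes; counter now 6
Mismatch at 6.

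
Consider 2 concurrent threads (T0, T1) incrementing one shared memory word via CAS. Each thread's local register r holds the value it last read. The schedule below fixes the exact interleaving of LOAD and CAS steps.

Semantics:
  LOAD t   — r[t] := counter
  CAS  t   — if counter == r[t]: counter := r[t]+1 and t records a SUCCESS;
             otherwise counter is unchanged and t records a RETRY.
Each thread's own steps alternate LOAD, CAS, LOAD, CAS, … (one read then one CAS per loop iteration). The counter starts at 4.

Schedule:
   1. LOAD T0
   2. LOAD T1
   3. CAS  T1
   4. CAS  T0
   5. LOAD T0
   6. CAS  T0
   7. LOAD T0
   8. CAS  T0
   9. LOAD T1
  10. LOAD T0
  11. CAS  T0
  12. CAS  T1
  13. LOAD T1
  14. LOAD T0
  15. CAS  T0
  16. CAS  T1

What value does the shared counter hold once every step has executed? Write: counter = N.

1. LOAD T0 → mem=4 r[T0]=4 [LOAD]
2. LOAD T1 → mem=4 r[T1]=4 [LOAD]
3. CAS T1 → mem=5 r[T1]=4 [OK]
4. CAS T0 → mem=5 r[T0]=4 [RETRY]
5. LOAD T0 → mem=5 r[T0]=5 [LOAD]
6. CAS T0 → mem=6 r[T0]=5 [OK]
7. LOAD T0 → mem=6 r[T0]=6 [LOAD]
8. CAS T0 → mem=7 r[T0]=6 [OK]
9. LOAD T1 → mem=7 r[T1]=7 [LOAD]
10. LOAD T0 → mem=7 r[T0]=7 [LOAD]
11. CAS T0 → mem=8 r[T0]=7 [OK]
12. CAS T1 → mem=8 r[T1]=7 [RETRY]
13. LOAD T1 → mem=8 r[T1]=8 [LOAD]
14. LOAD T0 → mem=8 r[T0]=8 [LOAD]
15. CAS T0 → mem=9 r[T0]=8 [OK]
16. CAS T1 → mem=9 r[T1]=8 [RETRY]

counter = 9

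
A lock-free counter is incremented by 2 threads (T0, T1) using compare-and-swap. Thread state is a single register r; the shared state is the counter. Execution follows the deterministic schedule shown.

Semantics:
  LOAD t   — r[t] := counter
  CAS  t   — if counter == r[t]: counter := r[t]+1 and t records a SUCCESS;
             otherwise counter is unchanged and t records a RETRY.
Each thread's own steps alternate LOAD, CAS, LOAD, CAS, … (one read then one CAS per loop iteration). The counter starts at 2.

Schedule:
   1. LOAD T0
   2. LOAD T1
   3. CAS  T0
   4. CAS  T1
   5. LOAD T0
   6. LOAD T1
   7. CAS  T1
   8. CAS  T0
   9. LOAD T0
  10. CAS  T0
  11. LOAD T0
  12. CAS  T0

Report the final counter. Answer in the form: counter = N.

1. LOAD T0 → mem=2 r[T0]=2 [LOAD]
2. LOAD T1 → mem=2 r[T1]=2 [LOAD]
3. CAS T0 → mem=3 r[T0]=2 [OK]
4. CAS T1 → mem=3 r[T1]=2 [RETRY]
5. LOAD T0 → mem=3 r[T0]=3 [LOAD]
6. LOAD T1 → mem=3 r[T1]=3 [LOAD]
7. CAS T1 → mem=4 r[T1]=3 [OK]
8. CAS T0 → mem=4 r[T0]=3 [RETRY]
9. LOAD T0 → mem=4 r[T0]=4 [LOAD]
10. CAS T0 → mem=5 r[T0]=4 [OK]
11. LOAD T0 → mem=5 r[T0]=5 [LOAD]
12. CAS T0 → mem=6 r[T0]=5 [OK]

counter = 6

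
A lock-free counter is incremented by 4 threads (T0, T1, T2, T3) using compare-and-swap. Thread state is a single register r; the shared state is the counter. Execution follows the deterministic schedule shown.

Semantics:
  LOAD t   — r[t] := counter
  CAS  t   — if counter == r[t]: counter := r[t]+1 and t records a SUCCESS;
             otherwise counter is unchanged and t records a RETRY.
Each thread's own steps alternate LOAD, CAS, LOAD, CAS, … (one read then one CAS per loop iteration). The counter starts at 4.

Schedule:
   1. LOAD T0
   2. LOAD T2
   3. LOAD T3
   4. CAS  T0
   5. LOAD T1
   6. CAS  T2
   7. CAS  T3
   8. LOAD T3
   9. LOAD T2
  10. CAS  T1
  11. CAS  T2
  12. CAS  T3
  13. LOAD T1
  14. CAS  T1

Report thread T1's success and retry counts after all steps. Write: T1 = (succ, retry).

[1] T0.load  rd  (counter 4, T0.r 4)
[2] T2.load  rd  (counter 4, T2.r 4)
[3] T3.load  rd  (counter 4, T3.r 4)
[4] T0.cas  hit  (counter 5, T0.r 4)
[5] T1.load  rd  (counter 5, T1.r 5)
[6] T2.cas  miss  (counter 5, T2.r 4)
[7] T3.cas  miss  (counter 5, T3.r 4)
[8] T3.load  rd  (counter 5, T3.r 5)
[9] T2.load  rd  (counter 5, T2.r 5)
[10] T1.cas  hit  (counter 6, T1.r 5)
[11] T2.cas  miss  (counter 6, T2.r 5)
[12] T3.cas  miss  (counter 6, T3.r 5)
[13] T1.load  rd  (counter 6, T1.r 6)
[14] T1.cas  hit  (counter 7, T1.r 6)

T1 = (2, 0)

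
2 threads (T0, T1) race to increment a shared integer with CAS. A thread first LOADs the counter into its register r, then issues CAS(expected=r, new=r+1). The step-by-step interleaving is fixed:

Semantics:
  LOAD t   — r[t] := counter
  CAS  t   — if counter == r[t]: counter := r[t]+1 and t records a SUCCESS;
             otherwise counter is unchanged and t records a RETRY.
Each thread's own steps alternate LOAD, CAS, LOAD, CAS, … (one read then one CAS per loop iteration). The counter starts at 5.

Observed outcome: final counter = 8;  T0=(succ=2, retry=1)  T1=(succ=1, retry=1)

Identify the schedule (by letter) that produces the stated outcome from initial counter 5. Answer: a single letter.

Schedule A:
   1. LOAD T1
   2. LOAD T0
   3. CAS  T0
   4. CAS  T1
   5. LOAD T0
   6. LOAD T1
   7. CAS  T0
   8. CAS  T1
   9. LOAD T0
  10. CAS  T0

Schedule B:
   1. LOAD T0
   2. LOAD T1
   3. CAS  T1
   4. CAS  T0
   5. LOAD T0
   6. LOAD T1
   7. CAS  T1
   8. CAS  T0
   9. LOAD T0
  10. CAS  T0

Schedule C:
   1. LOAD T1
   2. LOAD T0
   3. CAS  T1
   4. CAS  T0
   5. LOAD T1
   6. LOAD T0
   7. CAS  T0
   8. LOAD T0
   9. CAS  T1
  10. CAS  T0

Tracing schedule C:
   1) LOAD T1:  M=5  r_T1=5
   2) LOAD T0:  M=5  r_T0=5
   3) CAS  T1:  M=6  r_T1=5 ✓
   4) CAS  T0:  M=6  r_T0=5 ✗
   5) LOAD T1:  M=6  r_T1=6
   6) LOAD T0:  M=6  r_T0=6
   7) CAS  T0:  M=7  r_T0=6 ✓
   8) LOAD T0:  M=7  r_T0=7
   9) CAS  T1:  M=7  r_T1=6 ✗
  10) CAS  T0:  M=8  r_T0=7 ✓

C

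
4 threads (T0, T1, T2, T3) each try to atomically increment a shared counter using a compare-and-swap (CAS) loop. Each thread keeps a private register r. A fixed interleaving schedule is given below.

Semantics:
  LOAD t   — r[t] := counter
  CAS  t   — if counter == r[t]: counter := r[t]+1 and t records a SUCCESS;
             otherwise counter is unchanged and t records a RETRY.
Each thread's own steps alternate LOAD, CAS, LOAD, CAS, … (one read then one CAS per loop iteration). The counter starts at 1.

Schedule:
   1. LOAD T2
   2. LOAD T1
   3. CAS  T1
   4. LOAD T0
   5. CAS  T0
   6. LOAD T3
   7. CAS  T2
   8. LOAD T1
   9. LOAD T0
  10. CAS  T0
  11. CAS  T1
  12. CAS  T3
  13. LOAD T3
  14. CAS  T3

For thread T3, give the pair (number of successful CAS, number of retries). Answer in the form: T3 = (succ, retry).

[1] T2.load  rd  (counter 1, T2.r 1)
[2] T1.load  rd  (counter 1, T1.r 1)
[3] T1.cas  hit  (counter 2, T1.r 1)
[4] T0.load  rd  (counter 2, T0.r 2)
[5] T0.cas  hit  (counter 3, T0.r 2)
[6] T3.load  rd  (counter 3, T3.r 3)
[7] T2.cas  miss  (counter 3, T2.r 1)
[8] T1.load  rd  (counter 3, T1.r 3)
[9] T0.load  rd  (counter 3, T0.r 3)
[10] T0.cas  hit  (counter 4, T0.r 3)
[11] T1.cas  miss  (counter 4, T1.r 3)
[12] T3.cas  miss  (counter 4, T3.r 3)
[13] T3.load  rd  (counter 4, T3.r 4)
[14] T3.cas  hit  (counter 5, T3.r 4)

T3 = (1, 1)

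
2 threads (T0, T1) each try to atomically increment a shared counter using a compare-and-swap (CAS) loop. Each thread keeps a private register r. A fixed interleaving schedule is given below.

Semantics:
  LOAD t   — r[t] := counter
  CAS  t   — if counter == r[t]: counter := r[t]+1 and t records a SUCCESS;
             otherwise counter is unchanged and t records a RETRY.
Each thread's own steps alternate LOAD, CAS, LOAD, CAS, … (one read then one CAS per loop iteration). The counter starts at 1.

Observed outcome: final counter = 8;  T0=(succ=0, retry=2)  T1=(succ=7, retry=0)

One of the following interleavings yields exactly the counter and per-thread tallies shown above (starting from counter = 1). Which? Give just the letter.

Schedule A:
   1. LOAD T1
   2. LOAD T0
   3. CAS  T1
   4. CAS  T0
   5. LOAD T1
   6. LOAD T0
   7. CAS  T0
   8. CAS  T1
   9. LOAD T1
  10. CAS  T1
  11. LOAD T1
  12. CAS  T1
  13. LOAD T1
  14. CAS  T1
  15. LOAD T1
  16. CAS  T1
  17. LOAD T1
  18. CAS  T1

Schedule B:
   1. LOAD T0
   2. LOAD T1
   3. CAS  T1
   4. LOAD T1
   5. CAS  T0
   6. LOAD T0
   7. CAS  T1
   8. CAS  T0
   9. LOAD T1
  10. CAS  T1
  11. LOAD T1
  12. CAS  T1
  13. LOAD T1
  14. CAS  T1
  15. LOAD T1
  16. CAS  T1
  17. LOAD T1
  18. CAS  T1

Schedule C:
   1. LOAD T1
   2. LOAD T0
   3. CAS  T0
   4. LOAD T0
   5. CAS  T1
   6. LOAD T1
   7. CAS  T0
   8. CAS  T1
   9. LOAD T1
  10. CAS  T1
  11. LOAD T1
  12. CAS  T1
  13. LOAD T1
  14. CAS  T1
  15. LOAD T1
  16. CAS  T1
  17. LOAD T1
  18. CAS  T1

B

Simulating candidate B:
1. LOAD T0 → mem=1 r[T0]=1 [LOAD]
2. LOAD T1 → mem=1 r[T1]=1 [LOAD]
3. CAS T1 → mem=2 r[T1]=1 [OK]
4. LOAD T1 → mem=2 r[T1]=2 [LOAD]
5. CAS T0 → mem=2 r[T0]=1 [RETRY]
6. LOAD T0 → mem=2 r[T0]=2 [LOAD]
7. CAS T1 → mem=3 r[T1]=2 [OK]
8. CAS T0 → mem=3 r[T0]=2 [RETRY]
9. LOAD T1 → mem=3 r[T1]=3 [LOAD]
10. CAS T1 → mem=4 r[T1]=3 [OK]
11. LOAD T1 → mem=4 r[T1]=4 [LOAD]
12. CAS T1 → mem=5 r[T1]=4 [OK]
13. LOAD T1 → mem=5 r[T1]=5 [LOAD]
14. CAS T1 → mem=6 r[T1]=5 [OK]
15. LOAD T1 → mem=6 r[T1]=6 [LOAD]
16. CAS T1 → mem=7 r[T1]=6 [OK]
17. LOAD T1 → mem=7 r[T1]=7 [LOAD]
18. CAS T1 → mem=8 r[T1]=7 [OK]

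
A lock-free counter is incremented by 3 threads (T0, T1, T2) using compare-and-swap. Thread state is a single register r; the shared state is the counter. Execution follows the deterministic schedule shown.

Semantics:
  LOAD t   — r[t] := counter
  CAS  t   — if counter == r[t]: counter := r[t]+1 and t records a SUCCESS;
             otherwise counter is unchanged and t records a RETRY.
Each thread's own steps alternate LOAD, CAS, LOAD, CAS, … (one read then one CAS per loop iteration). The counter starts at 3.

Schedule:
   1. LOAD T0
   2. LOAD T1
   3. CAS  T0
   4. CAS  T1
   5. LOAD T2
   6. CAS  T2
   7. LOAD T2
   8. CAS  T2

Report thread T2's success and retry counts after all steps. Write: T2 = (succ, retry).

#1 T0 reads 3
#2 T1 reads 3
#3 T0 CAS(3→4) writes; counter now 4
#4 T1 CAS(3→4) fails; counter now 4
#5 T2 reads 4
#6 T2 CAS(4→5) writes; counter now 5
#7 T2 reads 5
#8 T2 CAS(5→6) writes; counter now 6

T2 = (2, 0)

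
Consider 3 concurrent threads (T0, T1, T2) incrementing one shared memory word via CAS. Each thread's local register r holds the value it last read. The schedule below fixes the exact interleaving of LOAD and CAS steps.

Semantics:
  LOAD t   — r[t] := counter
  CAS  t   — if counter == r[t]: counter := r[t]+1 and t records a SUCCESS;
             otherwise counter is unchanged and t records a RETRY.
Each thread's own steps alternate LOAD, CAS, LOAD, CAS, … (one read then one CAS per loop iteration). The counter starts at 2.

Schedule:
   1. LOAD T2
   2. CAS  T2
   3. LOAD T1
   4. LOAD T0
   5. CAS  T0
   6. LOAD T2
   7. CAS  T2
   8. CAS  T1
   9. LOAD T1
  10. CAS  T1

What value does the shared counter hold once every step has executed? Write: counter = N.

1. LOAD T2 → mem=2 r[T2]=2 [LOAD]
2. CAS T2 → mem=3 r[T2]=2 [OK]
3. LOAD T1 → mem=3 r[T1]=3 [LOAD]
4. LOAD T0 → mem=3 r[T0]=3 [LOAD]
5. CAS T0 → mem=4 r[T0]=3 [OK]
6. LOAD T2 → mem=4 r[T2]=4 [LOAD]
7. CAS T2 → mem=5 r[T2]=4 [OK]
8. CAS T1 → mem=5 r[T1]=3 [RETRY]
9. LOAD T1 → mem=5 r[T1]=5 [LOAD]
10. CAS T1 → mem=6 r[T1]=5 [OK]

counter = 6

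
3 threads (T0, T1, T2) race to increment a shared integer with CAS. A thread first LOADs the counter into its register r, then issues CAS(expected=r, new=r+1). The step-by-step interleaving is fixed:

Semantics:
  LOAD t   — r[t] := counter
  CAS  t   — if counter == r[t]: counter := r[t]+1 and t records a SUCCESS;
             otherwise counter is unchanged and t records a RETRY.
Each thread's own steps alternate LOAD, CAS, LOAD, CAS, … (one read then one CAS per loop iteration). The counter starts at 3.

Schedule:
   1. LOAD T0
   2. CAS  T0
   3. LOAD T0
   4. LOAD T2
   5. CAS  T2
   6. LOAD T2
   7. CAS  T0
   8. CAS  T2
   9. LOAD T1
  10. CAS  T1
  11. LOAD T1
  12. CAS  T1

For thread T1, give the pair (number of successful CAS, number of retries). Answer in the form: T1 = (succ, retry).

T1 = (2, 0)

T0 LOAD — after: cnt=3, r=3 — load
T0 CAS — after: cnt=4, r=3 — ok
T0 LOAD — after: cnt=4, r=4 — load
T2 LOAD — after: cnt=4, r=4 — load
T2 CAS — after: cnt=5, r=4 — ok
T2 LOAD — after: cnt=5, r=5 — load
T0 CAS — after: cnt=5, r=4 — retry
T2 CAS — after: cnt=6, r=5 — ok
T1 LOAD — after: cnt=6, r=6 — load
T1 CAS — after: cnt=7, r=6 — ok
T1 LOAD — after: cnt=7, r=7 — load
T1 CAS — after: cnt=8, r=7 — ok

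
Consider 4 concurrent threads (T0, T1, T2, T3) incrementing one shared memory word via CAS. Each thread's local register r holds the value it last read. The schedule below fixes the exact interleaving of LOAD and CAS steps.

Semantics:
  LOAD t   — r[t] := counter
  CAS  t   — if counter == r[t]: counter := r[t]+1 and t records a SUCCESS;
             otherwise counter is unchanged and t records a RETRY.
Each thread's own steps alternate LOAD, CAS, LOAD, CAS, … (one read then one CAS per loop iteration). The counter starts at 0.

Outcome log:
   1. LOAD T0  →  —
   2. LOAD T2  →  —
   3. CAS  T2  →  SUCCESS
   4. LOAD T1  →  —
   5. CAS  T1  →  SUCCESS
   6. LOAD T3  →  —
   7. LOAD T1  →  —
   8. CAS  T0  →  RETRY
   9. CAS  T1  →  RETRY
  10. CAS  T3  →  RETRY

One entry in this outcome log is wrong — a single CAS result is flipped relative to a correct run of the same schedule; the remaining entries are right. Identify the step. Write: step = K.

step = 9

Reference trace:
   1) LOAD T0:  M=0  r_T0=0
   2) LOAD T2:  M=0  r_T2=0
   3) CAS  T2:  M=1  r_T2=0 ✓
   4) LOAD T1:  M=1  r_T1=1
   5) CAS  T1:  M=2  r_T1=1 ✓
   6) LOAD T3:  M=2  r_T3=2
   7) LOAD T1:  M=2  r_T1=2
   8) CAS  T0:  M=2  r_T0=0 ✗
   9) CAS  T1:  M=3  r_T1=2 ✓
  10) CAS  T3:  M=3  r_T3=2 ✗
Mismatch at 9.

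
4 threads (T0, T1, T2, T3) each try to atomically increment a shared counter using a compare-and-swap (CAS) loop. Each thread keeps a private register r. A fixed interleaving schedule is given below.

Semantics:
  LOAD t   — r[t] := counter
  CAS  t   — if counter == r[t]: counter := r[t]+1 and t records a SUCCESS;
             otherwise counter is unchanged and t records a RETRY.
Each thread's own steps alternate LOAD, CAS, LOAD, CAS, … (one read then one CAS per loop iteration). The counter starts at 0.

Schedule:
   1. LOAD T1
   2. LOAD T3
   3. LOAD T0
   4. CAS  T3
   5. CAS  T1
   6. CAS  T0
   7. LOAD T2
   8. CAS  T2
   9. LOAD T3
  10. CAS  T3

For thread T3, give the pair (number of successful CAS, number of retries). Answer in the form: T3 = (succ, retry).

T3 = (2, 0)

   1) LOAD T1:  M=0  r_T1=0
   2) LOAD T3:  M=0  r_T3=0
   3) LOAD T0:  M=0  r_T0=0
   4) CAS  T3:  M=1  r_T3=0 ✓
   5) CAS  T1:  M=1  r_T1=0 ✗
   6) CAS  T0:  M=1  r_T0=0 ✗
   7) LOAD T2:  M=1  r_T2=1
   8) CAS  T2:  M=2  r_T2=1 ✓
   9) LOAD T3:  M=2  r_T3=2
  10) CAS  T3:  M=3  r_T3=2 ✓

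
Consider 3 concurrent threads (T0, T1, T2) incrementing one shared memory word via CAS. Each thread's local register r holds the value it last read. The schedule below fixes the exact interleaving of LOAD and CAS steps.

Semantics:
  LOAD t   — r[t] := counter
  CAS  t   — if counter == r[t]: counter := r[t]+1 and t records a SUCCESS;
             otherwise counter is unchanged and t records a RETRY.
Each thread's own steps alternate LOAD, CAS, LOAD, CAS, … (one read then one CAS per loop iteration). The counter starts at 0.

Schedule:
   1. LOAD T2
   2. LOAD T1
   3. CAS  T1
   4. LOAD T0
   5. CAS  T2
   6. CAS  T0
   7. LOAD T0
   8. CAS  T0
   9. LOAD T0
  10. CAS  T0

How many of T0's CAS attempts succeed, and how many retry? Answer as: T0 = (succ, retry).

#1 T2 reads 0
#2 T1 reads 0
#3 T1 CAS(0→1) writes; counter now 1
#4 T0 reads 1
#5 T2 CAS(0→1) fails; counter now 1
#6 T0 CAS(1→2) writes; counter now 2
#7 T0 reads 2
#8 T0 CAS(2→3) writes; counter now 3
#9 T0 reads 3
#10 T0 CAS(3→4) writes; counter now 4

T0 = (3, 0)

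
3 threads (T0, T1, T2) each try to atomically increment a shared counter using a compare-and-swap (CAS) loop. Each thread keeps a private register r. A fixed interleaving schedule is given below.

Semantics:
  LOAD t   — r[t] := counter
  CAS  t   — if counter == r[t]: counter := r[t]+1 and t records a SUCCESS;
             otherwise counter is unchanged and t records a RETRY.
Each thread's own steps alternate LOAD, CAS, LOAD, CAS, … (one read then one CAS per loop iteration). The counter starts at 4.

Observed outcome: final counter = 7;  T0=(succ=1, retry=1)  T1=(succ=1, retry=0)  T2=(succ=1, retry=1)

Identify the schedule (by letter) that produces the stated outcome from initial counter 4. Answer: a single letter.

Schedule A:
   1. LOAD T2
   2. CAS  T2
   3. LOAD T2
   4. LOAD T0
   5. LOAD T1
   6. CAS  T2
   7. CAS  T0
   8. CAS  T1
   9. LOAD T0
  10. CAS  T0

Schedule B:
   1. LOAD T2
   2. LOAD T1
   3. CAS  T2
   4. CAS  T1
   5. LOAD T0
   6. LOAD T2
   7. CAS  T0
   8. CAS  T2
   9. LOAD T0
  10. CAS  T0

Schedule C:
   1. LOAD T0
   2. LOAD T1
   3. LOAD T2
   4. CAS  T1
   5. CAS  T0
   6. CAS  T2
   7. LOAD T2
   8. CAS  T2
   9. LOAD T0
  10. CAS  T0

Tracing schedule C:
   1) LOAD T0:  M=4  r_T0=4
   2) LOAD T1:  M=4  r_T1=4
   3) LOAD T2:  M=4  r_T2=4
   4) CAS  T1:  M=5  r_T1=4 ✓
   5) CAS  T0:  M=5  r_T0=4 ✗
   6) CAS  T2:  M=5  r_T2=4 ✗
   7) LOAD T2:  M=5  r_T2=5
   8) CAS  T2:  M=6  r_T2=5 ✓
   9) LOAD T0:  M=6  r_T0=6
  10) CAS  T0:  M=7  r_T0=6 ✓

C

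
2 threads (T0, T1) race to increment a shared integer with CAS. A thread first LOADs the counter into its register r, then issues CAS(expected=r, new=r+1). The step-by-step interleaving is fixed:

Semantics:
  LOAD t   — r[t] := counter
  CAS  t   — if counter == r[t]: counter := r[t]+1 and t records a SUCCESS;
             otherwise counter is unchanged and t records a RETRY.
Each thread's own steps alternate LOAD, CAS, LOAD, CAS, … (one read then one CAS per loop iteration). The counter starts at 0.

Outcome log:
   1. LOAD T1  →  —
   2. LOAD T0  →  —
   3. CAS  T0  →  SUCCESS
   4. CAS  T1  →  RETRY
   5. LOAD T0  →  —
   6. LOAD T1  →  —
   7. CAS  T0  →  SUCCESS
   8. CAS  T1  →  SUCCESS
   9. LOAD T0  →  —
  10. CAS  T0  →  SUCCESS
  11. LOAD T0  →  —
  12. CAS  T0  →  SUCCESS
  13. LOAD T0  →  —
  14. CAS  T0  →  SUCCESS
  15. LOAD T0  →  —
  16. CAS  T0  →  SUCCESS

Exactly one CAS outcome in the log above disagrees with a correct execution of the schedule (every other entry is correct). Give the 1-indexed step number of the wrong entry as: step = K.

Reference trace:
1. LOAD T1 → mem=0 r[T1]=0 [LOAD]
2. LOAD T0 → mem=0 r[T0]=0 [LOAD]
3. CAS T0 → mem=1 r[T0]=0 [OK]
4. CAS T1 → mem=1 r[T1]=0 [RETRY]
5. LOAD T0 → mem=1 r[T0]=1 [LOAD]
6. LOAD T1 → mem=1 r[T1]=1 [LOAD]
7. CAS T0 → mem=2 r[T0]=1 [OK]
8. CAS T1 → mem=2 r[T1]=1 [RETRY]
9. LOAD T0 → mem=2 r[T0]=2 [LOAD]
10. CAS T0 → mem=3 r[T0]=2 [OK]
11. LOAD T0 → mem=3 r[T0]=3 [LOAD]
12. CAS T0 → mem=4 r[T0]=3 [OK]
13. LOAD T0 → mem=4 r[T0]=4 [LOAD]
14. CAS T0 → mem=5 r[T0]=4 [OK]
15. LOAD T0 → mem=5 r[T0]=5 [LOAD]
16. CAS T0 → mem=6 r[T0]=5 [OK]
Mismatch at 8.

step = 8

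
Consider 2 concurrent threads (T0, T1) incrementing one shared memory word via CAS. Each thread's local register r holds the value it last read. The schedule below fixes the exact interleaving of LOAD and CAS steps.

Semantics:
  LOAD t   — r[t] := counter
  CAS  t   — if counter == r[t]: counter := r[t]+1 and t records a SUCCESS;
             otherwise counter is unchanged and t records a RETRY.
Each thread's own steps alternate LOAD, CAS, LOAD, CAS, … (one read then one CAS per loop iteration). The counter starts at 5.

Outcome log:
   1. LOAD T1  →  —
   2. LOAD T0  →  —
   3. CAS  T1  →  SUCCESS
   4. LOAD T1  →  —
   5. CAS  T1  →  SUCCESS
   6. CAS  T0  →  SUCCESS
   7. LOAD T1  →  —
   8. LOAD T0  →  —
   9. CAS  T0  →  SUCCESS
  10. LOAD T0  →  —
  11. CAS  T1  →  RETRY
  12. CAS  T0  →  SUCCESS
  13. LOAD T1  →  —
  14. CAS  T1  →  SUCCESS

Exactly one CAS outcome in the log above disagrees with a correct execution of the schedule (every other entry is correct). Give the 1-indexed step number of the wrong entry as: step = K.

step = 6

Correct run:
#1 T1 reads 5
#2 T0 reads 5
#3 T1 CAS(5→6) writes; counter now 6
#4 T1 reads 6
#5 T1 CAS(6→7) writes; counter now 7
#6 T0 CAS(5→6) fails; counter now 7
#7 T1 reads 7
#8 T0 reads 7
#9 T0 CAS(7→8) writes; counter now 8
#10 T0 reads 8
#11 T1 CAS(7→8) fails; counter now 8
#12 T0 CAS(8→9) writes; counter now 9
#13 T1 reads 9
#14 T1 CAS(9→10) writes; counter now 10
Log disagrees first at step 6.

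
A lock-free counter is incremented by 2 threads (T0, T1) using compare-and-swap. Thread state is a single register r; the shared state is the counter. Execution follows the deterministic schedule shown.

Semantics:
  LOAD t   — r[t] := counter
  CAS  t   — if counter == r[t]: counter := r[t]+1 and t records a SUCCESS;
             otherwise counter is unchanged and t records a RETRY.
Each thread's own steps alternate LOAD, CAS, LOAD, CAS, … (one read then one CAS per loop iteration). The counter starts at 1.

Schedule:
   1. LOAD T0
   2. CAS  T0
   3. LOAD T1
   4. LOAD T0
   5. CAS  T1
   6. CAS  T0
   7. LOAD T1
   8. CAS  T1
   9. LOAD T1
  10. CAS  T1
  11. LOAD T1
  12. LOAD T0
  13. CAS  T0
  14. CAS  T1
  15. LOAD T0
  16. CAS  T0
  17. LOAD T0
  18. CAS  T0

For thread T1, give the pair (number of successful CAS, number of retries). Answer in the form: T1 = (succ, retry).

T1 = (3, 1)

T0 LOAD — after: cnt=1, r=1 — load
T0 CAS — after: cnt=2, r=1 — ok
T1 LOAD — after: cnt=2, r=2 — load
T0 LOAD — after: cnt=2, r=2 — load
T1 CAS — after: cnt=3, r=2 — ok
T0 CAS — after: cnt=3, r=2 — retry
T1 LOAD — after: cnt=3, r=3 — load
T1 CAS — after: cnt=4, r=3 — ok
T1 LOAD — after: cnt=4, r=4 — load
T1 CAS — after: cnt=5, r=4 — ok
T1 LOAD — after: cnt=5, r=5 — load
T0 LOAD — after: cnt=5, r=5 — load
T0 CAS — after: cnt=6, r=5 — ok
T1 CAS — after: cnt=6, r=5 — retry
T0 LOAD — after: cnt=6, r=6 — load
T0 CAS — after: cnt=7, r=6 — ok
T0 LOAD — after: cnt=7, r=7 — load
T0 CAS — after: cnt=8, r=7 — ok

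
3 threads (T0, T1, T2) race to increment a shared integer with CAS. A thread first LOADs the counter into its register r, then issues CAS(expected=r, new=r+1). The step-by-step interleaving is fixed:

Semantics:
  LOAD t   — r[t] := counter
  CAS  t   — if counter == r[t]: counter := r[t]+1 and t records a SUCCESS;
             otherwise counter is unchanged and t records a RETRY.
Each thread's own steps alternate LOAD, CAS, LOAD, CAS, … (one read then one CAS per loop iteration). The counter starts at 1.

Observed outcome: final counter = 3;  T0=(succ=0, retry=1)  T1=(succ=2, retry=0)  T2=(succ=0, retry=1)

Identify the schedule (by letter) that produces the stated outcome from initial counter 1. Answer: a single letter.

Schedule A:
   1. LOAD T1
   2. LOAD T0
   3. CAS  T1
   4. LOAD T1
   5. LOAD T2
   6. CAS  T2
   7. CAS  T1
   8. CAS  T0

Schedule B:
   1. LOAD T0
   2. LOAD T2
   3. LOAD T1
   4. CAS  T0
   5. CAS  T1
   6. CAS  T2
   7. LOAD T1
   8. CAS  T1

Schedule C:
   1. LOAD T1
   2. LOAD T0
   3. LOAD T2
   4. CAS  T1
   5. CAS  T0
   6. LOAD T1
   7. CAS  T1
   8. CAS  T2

C

Simulating candidate C:
step 1: T1 LOAD ⇒ load; ctr=1 reg=1
step 2: T0 LOAD ⇒ load; ctr=1 reg=1
step 3: T2 LOAD ⇒ load; ctr=1 reg=1
step 4: T1 CAS ⇒ ok; ctr=2 reg=1
step 5: T0 CAS ⇒ retry; ctr=2 reg=1
step 6: T1 LOAD ⇒ load; ctr=2 reg=2
step 7: T1 CAS ⇒ ok; ctr=3 reg=2
step 8: T2 CAS ⇒ retry; ctr=3 reg=1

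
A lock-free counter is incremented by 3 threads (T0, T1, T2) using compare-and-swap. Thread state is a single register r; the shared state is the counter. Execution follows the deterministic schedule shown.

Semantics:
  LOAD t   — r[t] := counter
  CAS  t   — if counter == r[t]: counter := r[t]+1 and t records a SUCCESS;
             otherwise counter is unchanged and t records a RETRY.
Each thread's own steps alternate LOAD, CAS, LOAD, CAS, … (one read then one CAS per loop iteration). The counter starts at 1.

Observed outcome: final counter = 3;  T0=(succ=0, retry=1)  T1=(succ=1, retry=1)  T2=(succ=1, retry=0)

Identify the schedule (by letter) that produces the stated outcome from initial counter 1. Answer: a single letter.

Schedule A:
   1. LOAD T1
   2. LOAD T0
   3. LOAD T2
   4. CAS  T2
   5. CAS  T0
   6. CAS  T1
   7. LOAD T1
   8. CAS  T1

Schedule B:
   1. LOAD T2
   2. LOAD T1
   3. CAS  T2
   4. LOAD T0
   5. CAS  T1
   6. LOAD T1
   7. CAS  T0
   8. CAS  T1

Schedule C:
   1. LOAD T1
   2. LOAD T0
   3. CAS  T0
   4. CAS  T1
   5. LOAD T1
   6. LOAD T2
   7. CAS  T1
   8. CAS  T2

Simulating candidate A:
#1 T1 reads 1
#2 T0 reads 1
#3 T2 reads 1
#4 T2 CAS(1→2) writes; counter now 2
#5 T0 CAS(1→2) fails; counter now 2
#6 T1 CAS(1→2) fails; counter now 2
#7 T1 reads 2
#8 T1 CAS(2→3) writes; counter now 3

A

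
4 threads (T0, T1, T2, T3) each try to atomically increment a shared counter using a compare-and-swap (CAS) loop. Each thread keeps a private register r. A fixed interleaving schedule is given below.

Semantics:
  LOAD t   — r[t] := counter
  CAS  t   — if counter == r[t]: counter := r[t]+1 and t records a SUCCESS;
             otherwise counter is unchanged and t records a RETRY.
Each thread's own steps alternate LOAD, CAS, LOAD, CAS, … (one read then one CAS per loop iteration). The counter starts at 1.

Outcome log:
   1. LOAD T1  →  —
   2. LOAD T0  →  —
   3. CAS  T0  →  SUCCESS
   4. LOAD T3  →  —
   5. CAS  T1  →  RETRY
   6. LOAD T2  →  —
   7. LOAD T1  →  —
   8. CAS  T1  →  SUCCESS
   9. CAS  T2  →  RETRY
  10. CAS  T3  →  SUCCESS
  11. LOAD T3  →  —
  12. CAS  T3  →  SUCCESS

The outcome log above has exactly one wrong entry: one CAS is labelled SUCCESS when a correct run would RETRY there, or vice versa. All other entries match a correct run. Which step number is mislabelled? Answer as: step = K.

Correct run:
T1 LOAD — after: cnt=1, r=1 — load
T0 LOAD — after: cnt=1, r=1 — load
T0 CAS — after: cnt=2, r=1 — ok
T3 LOAD — after: cnt=2, r=2 — load
T1 CAS — after: cnt=2, r=1 — retry
T2 LOAD — after: cnt=2, r=2 — load
T1 LOAD — after: cnt=2, r=2 — load
T1 CAS — after: cnt=3, r=2 — ok
T2 CAS — after: cnt=3, r=2 — retry
T3 CAS — after: cnt=3, r=2 — retry
T3 LOAD — after: cnt=3, r=3 — load
T3 CAS — after: cnt=4, r=3 — ok
Log disagrees first at step 10.

step = 10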